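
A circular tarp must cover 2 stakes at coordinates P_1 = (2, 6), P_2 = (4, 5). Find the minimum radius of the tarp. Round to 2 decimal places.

The smallest circle enclosing two points has them as diameter endpoints.
Centre = midpoint = (3, 5.5); r² = |P_1P_2|²/4 = 5/4 = 1.25.
r = √(1.25) ≈ 1.12.

1.12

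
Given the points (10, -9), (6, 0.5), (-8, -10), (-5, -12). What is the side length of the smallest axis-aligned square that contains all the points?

18

The bounding box has width 18 and height 12.5.
An axis-aligned square enclosing the set must have side ≥ max(width, height).
So the minimum side is max(18, 12.5) = 18.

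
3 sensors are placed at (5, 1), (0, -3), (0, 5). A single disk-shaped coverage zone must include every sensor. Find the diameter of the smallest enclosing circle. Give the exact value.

Call the three points A, B, C in the order given.
Side lengths²: AB² = 41, AC² = 41, BC² = 64.
Since BC² = 64 < 41 + 41 = 82, the triangle is acute, so the smallest enclosing circle is the circumcircle.
Circumcentre = (0.9, 1), r² = 16.81.
Diameter = 2r = 2√(16.81) = 8.2.

8.2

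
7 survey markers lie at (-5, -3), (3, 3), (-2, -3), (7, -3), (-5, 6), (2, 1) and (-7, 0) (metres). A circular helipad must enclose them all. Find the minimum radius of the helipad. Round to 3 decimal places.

A smallest enclosing disk is always determined by at most three of the input points on its boundary.
The minimum enclosing circle is determined by three boundary points: (7, -3), (-5, 6), (-7, 0).
Their circumcentre is (0.5, 5/6) with r² = 1025/18.
The farthest remaining point (-5, -3) is at distance² 809/18 ≤ 1025/18.
r = √(1025/18) ≈ 7.546.

7.546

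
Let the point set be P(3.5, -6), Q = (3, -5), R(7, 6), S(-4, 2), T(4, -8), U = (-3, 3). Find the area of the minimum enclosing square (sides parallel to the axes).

196

The bounding box has width 11 and height 14.
An axis-aligned square enclosing the set must have side ≥ max(width, height).
So the minimum side is max(11, 14) = 14.
Area = 14² = 196.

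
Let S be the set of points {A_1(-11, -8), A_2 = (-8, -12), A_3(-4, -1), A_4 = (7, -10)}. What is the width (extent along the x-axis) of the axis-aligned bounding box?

max x = 7, min x = -11, so width = 18.

18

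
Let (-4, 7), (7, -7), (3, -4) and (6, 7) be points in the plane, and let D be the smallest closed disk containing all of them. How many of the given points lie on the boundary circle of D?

A smallest enclosing disk is always determined by at most three of the input points on its boundary.
The farthest pair is (-4, 7)–(7, -7) with squared distance 317. The circle on this segment as diameter has centre (1.5, 0) and r² = 317/4 = 79.25.
Check (3, -4): distance² to centre = 18.25 ≤ 79.25, so it lies inside.
All remaining points lie in this disk, and no smaller disk contains both endpoints, so this is the minimum enclosing circle.
The points at distance exactly r from the centre are (-4, 7), (7, -7) — 2 points.

2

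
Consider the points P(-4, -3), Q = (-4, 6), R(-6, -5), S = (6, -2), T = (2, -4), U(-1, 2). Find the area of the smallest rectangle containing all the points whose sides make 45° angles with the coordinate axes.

In coordinates u = x + y, v = x − y the rectangle is axis-aligned; the map (x,y)→(u,v) scales areas by 2.
u-values: -7, 2, -11, 4, -2, 1; range = 4 − (-11) = 15.
v-values: -1, -10, -1, 8, 6, -3; range = 8 − (-10) = 18.
Area = (15 × 18) / 2 = 135.

135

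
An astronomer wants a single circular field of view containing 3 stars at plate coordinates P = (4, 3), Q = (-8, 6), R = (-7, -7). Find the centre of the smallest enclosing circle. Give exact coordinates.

Side lengths²: PQ² = 153, PR² = 221, QR² = 170.
Since PR² = 221 < 170 + 153 = 323, the triangle is acute, so the smallest enclosing circle is the circumcircle.
Circumcentre = (-19/6, -1/6), r² = 1105/18.
Centre = (-19/6, -1/6).

(-19/6, -1/6)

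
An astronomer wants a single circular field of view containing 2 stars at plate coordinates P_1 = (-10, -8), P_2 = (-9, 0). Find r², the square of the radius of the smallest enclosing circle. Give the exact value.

16.25

The smallest circle enclosing two points has them as diameter endpoints.
Centre = midpoint = (-9.5, -4); r² = |P_1P_2|²/4 = 65/4 = 16.25.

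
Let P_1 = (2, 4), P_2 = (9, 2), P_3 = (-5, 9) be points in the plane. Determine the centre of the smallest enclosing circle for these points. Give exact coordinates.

(2, 5.5)

Side lengths²: P_1P_2² = 53, P_1P_3² = 74, P_2P_3² = 245.
Since P_2P_3² = 245 ≥ 74 + 53 = 127, the angle opposite P_2P_3 is not acute, so the smallest enclosing circle has P_2P_3 as diameter.
Centre = midpoint of P_2P_3 = (2, 5.5), r² = 245/4 = 61.25.
Centre = (2, 5.5).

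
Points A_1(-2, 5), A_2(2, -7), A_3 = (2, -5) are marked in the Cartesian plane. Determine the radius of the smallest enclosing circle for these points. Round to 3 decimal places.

6.325

Side lengths²: A_1A_2² = 160, A_1A_3² = 116, A_2A_3² = 4.
Since A_1A_2² = 160 ≥ 116 + 4 = 120, the angle opposite A_1A_2 is not acute, so the smallest enclosing circle has A_1A_2 as diameter.
Centre = midpoint of A_1A_2 = (0, -1), r² = 160/4 = 40.
r = √40 ≈ 6.325.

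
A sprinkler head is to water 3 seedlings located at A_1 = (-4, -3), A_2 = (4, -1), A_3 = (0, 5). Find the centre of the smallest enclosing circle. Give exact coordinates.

Side lengths²: A_1A_2² = 68, A_1A_3² = 80, A_2A_3² = 52.
Since A_1A_3² = 80 < 68 + 52 = 120, the triangle is acute, so the smallest enclosing circle is the circumcircle.
Circumcentre = (-4/7, 2/7), r² = 1105/49.
Centre = (-4/7, 2/7).

(-4/7, 2/7)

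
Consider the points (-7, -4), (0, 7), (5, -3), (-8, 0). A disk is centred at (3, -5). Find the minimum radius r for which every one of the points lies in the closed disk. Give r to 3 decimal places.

12.369

The required radius is the distance from (3, -5) to the farthest point.
Squared distances: 101, 153, 8, 146.
Maximum is 153, attained at (0, 7).
r = √153 ≈ 12.369.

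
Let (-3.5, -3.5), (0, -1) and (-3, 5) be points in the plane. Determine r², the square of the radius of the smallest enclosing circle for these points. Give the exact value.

Call the three points A, B, C in the order given.
Side lengths²: AB² = 18.5, AC² = 72.5, BC² = 45.
Since AC² = 72.5 ≥ 45 + 18.5 = 63.5, the angle opposite AC is not acute, so the smallest enclosing circle has AC as diameter.
Centre = midpoint of AC = (-3.25, 0.75), r² = 72.5/4 = 18.125.

18.125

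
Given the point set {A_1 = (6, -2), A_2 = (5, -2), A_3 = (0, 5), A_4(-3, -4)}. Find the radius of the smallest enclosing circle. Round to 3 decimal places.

A smallest enclosing disk is always determined by at most three of the input points on its boundary.
The minimum enclosing circle is determined by three boundary points: A_1, A_3, A_4.
Their circumcentre is (0.9, -0.3) with r² = 28.9.
The farthest remaining point A_2 is at distance² 19.7 ≤ 28.9.
r = √(28.9) ≈ 5.376.

5.376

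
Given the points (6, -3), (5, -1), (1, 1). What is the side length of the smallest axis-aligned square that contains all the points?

The bounding box has width 5 and height 4.
An axis-aligned square enclosing the set must have side ≥ max(width, height).
So the minimum side is max(5, 4) = 5.

5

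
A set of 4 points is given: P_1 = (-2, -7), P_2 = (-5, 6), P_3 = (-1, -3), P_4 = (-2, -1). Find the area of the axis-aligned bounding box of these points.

x ranges over [-5, -1], width 4.
y ranges over [-7, 6], height 13.
Area = 4 × 13 = 52.

52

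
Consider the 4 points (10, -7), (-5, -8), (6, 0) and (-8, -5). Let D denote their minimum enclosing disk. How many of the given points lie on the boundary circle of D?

2

By Welzl's lemma the MEC is supported by two points (diametrically opposite) or three points (on a circumcircle).
The farthest pair is (10, -7)–(-8, -5) with squared distance 328. The circle on this segment as diameter has centre (1, -6) and r² = 328/4 = 82.
Check (-5, -8): distance² to centre = 40 ≤ 82, so it lies inside.
All remaining points lie in this disk, and no smaller disk contains both endpoints, so this is the minimum enclosing circle.
The points at distance exactly r from the centre are (10, -7), (-8, -5) — 2 points.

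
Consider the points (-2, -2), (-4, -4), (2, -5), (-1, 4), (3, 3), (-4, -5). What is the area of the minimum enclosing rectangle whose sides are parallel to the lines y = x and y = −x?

90

In coordinates u = x + y, v = x − y the rectangle is axis-aligned; the map (x,y)→(u,v) scales areas by 2.
u-values: -4, -8, -3, 3, 6, -9; range = 6 − (-9) = 15.
v-values: 0, 0, 7, -5, 0, 1; range = 7 − (-5) = 12.
Area = (15 × 12) / 2 = 90.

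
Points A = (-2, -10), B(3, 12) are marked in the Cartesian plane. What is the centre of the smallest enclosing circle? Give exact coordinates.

(0.5, 1)

The smallest circle enclosing two points has them as diameter endpoints.
Centre = midpoint = (0.5, 1); r² = |AB|²/4 = 509/4 = 127.25.
Centre = (0.5, 1).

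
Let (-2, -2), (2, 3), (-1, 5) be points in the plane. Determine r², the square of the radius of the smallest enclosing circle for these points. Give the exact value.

Call the three points A, B, C in the order given.
Side lengths²: AB² = 41, AC² = 50, BC² = 13.
Since AC² = 50 < 41 + 13 = 54, the triangle is acute, so the smallest enclosing circle is the circumcircle.
Circumcentre = (-55/46, 67/46), r² = 13325/1058.

13325/1058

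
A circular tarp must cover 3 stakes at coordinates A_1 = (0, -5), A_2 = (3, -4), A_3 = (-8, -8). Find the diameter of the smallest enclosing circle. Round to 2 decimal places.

11.70

Side lengths²: A_1A_2² = 10, A_1A_3² = 73, A_2A_3² = 137.
Since A_2A_3² = 137 ≥ 73 + 10 = 83, the angle opposite A_2A_3 is not acute, so the smallest enclosing circle has A_2A_3 as diameter.
Centre = midpoint of A_2A_3 = (-2.5, -6), r² = 137/4 = 34.25.
Diameter = 2r = 2√(34.25) ≈ 11.70.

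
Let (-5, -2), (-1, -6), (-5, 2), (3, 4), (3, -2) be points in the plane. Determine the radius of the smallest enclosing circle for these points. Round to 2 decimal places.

The minimum enclosing circle is determined by three boundary points: (-1, -6), (-5, 2), (3, 4).
Their circumcentre is (-1/9, -5/9) with r² = 2465/81.
The farthest remaining point (-5, -2) is at distance² 2105/81 ≤ 2465/81.
r = √(2465/81) ≈ 5.52.

5.52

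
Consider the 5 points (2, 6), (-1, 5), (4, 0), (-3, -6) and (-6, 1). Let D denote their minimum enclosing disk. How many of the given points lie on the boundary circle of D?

2

By Welzl's lemma the MEC is supported by two points (diametrically opposite) or three points (on a circumcircle).
The farthest pair is (2, 6)–(-3, -6) with squared distance 169. The circle on this segment as diameter has centre (-0.5, 0) and r² = 169/4 = 42.25.
Check (-1, 5): distance² to centre = 25.25 ≤ 42.25, so it lies inside.
All remaining points lie in this disk, and no smaller disk contains both endpoints, so this is the minimum enclosing circle.
The points at distance exactly r from the centre are (2, 6), (-3, -6) — 2 points.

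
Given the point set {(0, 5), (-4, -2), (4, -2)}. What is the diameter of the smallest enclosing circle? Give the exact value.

65/7

Call the three points A, B, C in the order given.
Side lengths²: AB² = 65, AC² = 65, BC² = 64.
Since AC² = 65 < 65 + 64 = 129, the triangle is acute, so the smallest enclosing circle is the circumcircle.
Circumcentre = (0, 5/14), r² = 4225/196.
Diameter = 2r = 2√(4225/196) = 65/7.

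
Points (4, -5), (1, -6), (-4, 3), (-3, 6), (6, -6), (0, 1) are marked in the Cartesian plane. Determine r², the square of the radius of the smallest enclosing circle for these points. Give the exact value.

56.25

The farthest pair is (-3, 6)–(6, -6) with squared distance 225. The circle on this segment as diameter has centre (1.5, 0) and r² = 225/4 = 56.25.
Check (4, -5): distance² to centre = 31.25 ≤ 56.25, so it lies inside.
All remaining points lie in this disk, and no smaller disk contains both endpoints, so this is the minimum enclosing circle.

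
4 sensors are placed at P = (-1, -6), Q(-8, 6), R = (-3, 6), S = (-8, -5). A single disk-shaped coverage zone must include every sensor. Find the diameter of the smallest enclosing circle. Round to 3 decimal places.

13.892

By Welzl's lemma the MEC is supported by two points (diametrically opposite) or three points (on a circumcircle).
The farthest pair is P–Q with squared distance 193. The circle on this segment as diameter has centre (-4.5, 0) and r² = 193/4 = 48.25.
Check R: distance² to centre = 38.25 ≤ 48.25, so it lies inside.
All remaining points lie in this disk, and no smaller disk contains both endpoints, so this is the minimum enclosing circle.
Diameter = 2r = 2√(48.25) ≈ 13.892.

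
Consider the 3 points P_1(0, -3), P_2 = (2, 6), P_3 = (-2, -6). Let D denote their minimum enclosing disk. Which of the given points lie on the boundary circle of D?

P_2, P_3

Side lengths²: P_1P_2² = 85, P_1P_3² = 13, P_2P_3² = 160.
Since P_2P_3² = 160 ≥ 85 + 13 = 98, the angle opposite P_2P_3 is not acute, so the smallest enclosing circle has P_2P_3 as diameter.
Centre = midpoint of P_2P_3 = (0, 0), r² = 160/4 = 40.
The points at distance exactly r from the centre are P_2, P_3 — 2 points.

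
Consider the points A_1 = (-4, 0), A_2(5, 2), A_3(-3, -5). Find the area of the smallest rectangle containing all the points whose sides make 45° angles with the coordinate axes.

In coordinates u = x + y, v = x − y the rectangle is axis-aligned; the map (x,y)→(u,v) scales areas by 2.
u-values: -4, 7, -8; range = 7 − (-8) = 15.
v-values: -4, 3, 2; range = 3 − (-4) = 7.
Area = (15 × 7) / 2 = 52.5.

52.5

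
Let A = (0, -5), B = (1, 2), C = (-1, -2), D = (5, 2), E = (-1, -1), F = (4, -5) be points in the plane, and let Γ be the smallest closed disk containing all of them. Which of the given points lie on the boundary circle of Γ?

The farthest pair is A–D with squared distance 74. The circle on this segment as diameter has centre (2.5, -1.5) and r² = 74/4 = 18.5.
Check B: distance² to centre = 14.5 ≤ 18.5, so it lies inside.
All remaining points lie in this disk, and no smaller disk contains both endpoints, so this is the minimum enclosing circle.
The points at distance exactly r from the centre are A, D — 2 points.

A, D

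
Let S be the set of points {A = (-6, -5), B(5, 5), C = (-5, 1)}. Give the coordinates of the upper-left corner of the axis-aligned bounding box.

x-range [-6, 5], y-range [-5, 5].
The upper-left corner is (-6, 5).

(-6, 5)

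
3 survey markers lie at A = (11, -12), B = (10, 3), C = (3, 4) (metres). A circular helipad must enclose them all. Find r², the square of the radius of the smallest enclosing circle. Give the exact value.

Side lengths²: AB² = 226, AC² = 320, BC² = 50.
Since AC² = 320 ≥ 226 + 50 = 276, the angle opposite AC is not acute, so the smallest enclosing circle has AC as diameter.
Centre = midpoint of AC = (7, -4), r² = 320/4 = 80.

80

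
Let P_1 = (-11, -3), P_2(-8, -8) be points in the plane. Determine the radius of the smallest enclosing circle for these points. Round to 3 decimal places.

2.915

The smallest circle enclosing two points has them as diameter endpoints.
Centre = midpoint = (-9.5, -5.5); r² = |P_1P_2|²/4 = 34/4 = 8.5.
r = √(8.5) ≈ 2.915.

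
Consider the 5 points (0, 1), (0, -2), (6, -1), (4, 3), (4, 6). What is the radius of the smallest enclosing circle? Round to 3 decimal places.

4.501

By Welzl's lemma the MEC is supported by two points (diametrically opposite) or three points (on a circumcircle).
The minimum enclosing circle is determined by three boundary points: (0, -2), (6, -1), (4, 6).
Their circumcentre is (27/11, 39/22) with r² = 9805/484.
The farthest remaining point (0, 1) is at distance² 3205/484 ≤ 9805/484.
r = √(9805/484) ≈ 4.501.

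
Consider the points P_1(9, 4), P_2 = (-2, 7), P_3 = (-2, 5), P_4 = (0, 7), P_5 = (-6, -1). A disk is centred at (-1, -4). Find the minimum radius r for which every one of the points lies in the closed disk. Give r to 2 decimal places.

12.81

The required radius is the distance from (-1, -4) to the farthest point.
Squared distances: 164, 122, 82, 122, 34.
Maximum is 164, attained at P_1.
r = √164 ≈ 12.81.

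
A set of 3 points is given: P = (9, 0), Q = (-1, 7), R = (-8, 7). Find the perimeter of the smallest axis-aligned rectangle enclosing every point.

Width = max x − min x = 9 − (-8) = 17.
Height = max y − min y = 7 − 0 = 7.
Perimeter = 2(17 + 7) = 48.

48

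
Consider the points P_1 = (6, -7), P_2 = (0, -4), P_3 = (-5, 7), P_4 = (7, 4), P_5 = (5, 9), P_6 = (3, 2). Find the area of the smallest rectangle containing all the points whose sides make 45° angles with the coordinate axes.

In coordinates u = x + y, v = x − y the rectangle is axis-aligned; the map (x,y)→(u,v) scales areas by 2.
u-values: -1, -4, 2, 11, 14, 5; range = 14 − (-4) = 18.
v-values: 13, 4, -12, 3, -4, 1; range = 13 − (-12) = 25.
Area = (18 × 25) / 2 = 225.

225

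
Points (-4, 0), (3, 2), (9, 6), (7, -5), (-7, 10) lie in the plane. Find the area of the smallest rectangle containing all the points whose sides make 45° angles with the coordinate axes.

275.5

In coordinates u = x + y, v = x − y the rectangle is axis-aligned; the map (x,y)→(u,v) scales areas by 2.
u-values: -4, 5, 15, 2, 3; range = 15 − (-4) = 19.
v-values: -4, 1, 3, 12, -17; range = 12 − (-17) = 29.
Area = (19 × 29) / 2 = 275.5.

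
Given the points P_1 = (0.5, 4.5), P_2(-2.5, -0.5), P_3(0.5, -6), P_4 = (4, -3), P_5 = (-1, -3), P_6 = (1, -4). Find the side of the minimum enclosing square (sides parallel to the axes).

10.5

The bounding box has width 6.5 and height 10.5.
An axis-aligned square enclosing the set must have side ≥ max(width, height).
So the minimum side is max(6.5, 10.5) = 10.5.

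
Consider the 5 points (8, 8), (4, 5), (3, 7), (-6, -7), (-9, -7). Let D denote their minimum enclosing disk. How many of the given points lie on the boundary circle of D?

A smallest enclosing disk is always determined by at most three of the input points on its boundary.
The farthest pair is (8, 8)–(-9, -7) with squared distance 514. The circle on this segment as diameter has centre (-0.5, 0.5) and r² = 514/4 = 128.5.
Check (4, 5): distance² to centre = 40.5 ≤ 128.5, so it lies inside.
All remaining points lie in this disk, and no smaller disk contains both endpoints, so this is the minimum enclosing circle.
The points at distance exactly r from the centre are (8, 8), (-9, -7) — 2 points.

2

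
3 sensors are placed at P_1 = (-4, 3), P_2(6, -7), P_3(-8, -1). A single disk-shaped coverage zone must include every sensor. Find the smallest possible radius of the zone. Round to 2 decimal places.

7.62

Side lengths²: P_1P_2² = 200, P_1P_3² = 32, P_2P_3² = 232.
Since P_2P_3² = 232 ≥ 200 + 32 = 232, the angle opposite P_2P_3 is not acute, so the smallest enclosing circle has P_2P_3 as diameter.
Centre = midpoint of P_2P_3 = (-1, -4), r² = 232/4 = 58.
r = √58 ≈ 7.62.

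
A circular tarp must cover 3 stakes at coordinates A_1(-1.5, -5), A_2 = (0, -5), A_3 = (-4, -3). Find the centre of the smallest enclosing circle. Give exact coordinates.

(-2, -4)

Side lengths²: A_1A_2² = 2.25, A_1A_3² = 10.25, A_2A_3² = 20.
Since A_2A_3² = 20 ≥ 10.25 + 2.25 = 12.5, the angle opposite A_2A_3 is not acute, so the smallest enclosing circle has A_2A_3 as diameter.
Centre = midpoint of A_2A_3 = (-2, -4), r² = 20/4 = 5.
Centre = (-2, -4).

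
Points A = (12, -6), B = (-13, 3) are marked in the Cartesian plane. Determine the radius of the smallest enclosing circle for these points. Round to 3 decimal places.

The smallest circle enclosing two points has them as diameter endpoints.
Centre = midpoint = (-0.5, -1.5); r² = |AB|²/4 = 706/4 = 176.5.
r = √(176.5) ≈ 13.285.

13.285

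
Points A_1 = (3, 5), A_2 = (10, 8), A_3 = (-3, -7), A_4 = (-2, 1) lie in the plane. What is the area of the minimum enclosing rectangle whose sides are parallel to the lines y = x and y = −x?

98

In coordinates u = x + y, v = x − y the rectangle is axis-aligned; the map (x,y)→(u,v) scales areas by 2.
u-values: 8, 18, -10, -1; range = 18 − (-10) = 28.
v-values: -2, 2, 4, -3; range = 4 − (-3) = 7.
Area = (28 × 7) / 2 = 98.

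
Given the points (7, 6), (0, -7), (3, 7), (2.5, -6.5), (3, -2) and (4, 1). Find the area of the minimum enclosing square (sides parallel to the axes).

196

The bounding box has width 7 and height 14.
An axis-aligned square enclosing the set must have side ≥ max(width, height).
So the minimum side is max(7, 14) = 14.
Area = 14² = 196.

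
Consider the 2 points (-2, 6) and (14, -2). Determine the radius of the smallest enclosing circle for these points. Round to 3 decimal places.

8.944

The smallest circle enclosing two points has them as diameter endpoints.
Centre = midpoint = (6, 2); r² = |(-2, 6)−(14, -2)|²/4 = 320/4 = 80.
r = √80 ≈ 8.944.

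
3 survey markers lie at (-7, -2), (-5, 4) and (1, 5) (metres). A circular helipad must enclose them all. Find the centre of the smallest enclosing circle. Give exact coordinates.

Call the three points A, B, C in the order given.
Side lengths²: AB² = 40, AC² = 113, BC² = 37.
Since AC² = 113 ≥ 40 + 37 = 77, the angle opposite AC is not acute, so the smallest enclosing circle has AC as diameter.
Centre = midpoint of AC = (-3, 1.5), r² = 113/4 = 28.25.
Centre = (-3, 1.5).

(-3, 1.5)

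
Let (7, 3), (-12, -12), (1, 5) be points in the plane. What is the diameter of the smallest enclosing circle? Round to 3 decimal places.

Call the three points A, B, C in the order given.
Side lengths²: AB² = 586, AC² = 40, BC² = 458.
Since AB² = 586 ≥ 458 + 40 = 498, the angle opposite AB is not acute, so the smallest enclosing circle has AB as diameter.
Centre = midpoint of AB = (-2.5, -4.5), r² = 586/4 = 146.5.
Diameter = 2r = 2√(146.5) ≈ 24.207.

24.207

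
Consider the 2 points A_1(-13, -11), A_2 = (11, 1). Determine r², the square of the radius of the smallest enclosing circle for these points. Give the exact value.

The smallest circle enclosing two points has them as diameter endpoints.
Centre = midpoint = (-1, -5); r² = |A_1A_2|²/4 = 720/4 = 180.

180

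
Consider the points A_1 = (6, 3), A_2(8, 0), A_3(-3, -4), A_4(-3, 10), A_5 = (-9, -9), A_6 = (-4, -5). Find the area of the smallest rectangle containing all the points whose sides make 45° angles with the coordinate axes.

283.5

In coordinates u = x + y, v = x − y the rectangle is axis-aligned; the map (x,y)→(u,v) scales areas by 2.
u-values: 9, 8, -7, 7, -18, -9; range = 9 − (-18) = 27.
v-values: 3, 8, 1, -13, 0, 1; range = 8 − (-13) = 21.
Area = (27 × 21) / 2 = 283.5.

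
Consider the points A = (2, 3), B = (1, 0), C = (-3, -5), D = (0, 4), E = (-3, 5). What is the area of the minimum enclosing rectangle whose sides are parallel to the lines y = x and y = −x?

In coordinates u = x + y, v = x − y the rectangle is axis-aligned; the map (x,y)→(u,v) scales areas by 2.
u-values: 5, 1, -8, 4, 2; range = 5 − (-8) = 13.
v-values: -1, 1, 2, -4, -8; range = 2 − (-8) = 10.
Area = (13 × 10) / 2 = 65.

65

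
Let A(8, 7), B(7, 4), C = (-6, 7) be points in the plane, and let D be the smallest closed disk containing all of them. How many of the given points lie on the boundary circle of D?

2

Side lengths²: AB² = 10, AC² = 196, BC² = 178.
Since AC² = 196 ≥ 178 + 10 = 188, the angle opposite AC is not acute, so the smallest enclosing circle has AC as diameter.
Centre = midpoint of AC = (1, 7), r² = 196/4 = 49.
The points at distance exactly r from the centre are A, C — 2 points.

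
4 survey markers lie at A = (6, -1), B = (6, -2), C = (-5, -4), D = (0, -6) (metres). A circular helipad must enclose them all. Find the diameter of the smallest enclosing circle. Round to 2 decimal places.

11.40

The minimum enclosing circle of a finite set is fixed by two of the points (as a diameter) or three (as a circumcircle).
The farthest pair is A–C with squared distance 130. The circle on this segment as diameter has centre (0.5, -2.5) and r² = 130/4 = 32.5.
Check B: distance² to centre = 30.5 ≤ 32.5, so it lies inside.
All remaining points lie in this disk, and no smaller disk contains both endpoints, so this is the minimum enclosing circle.
Diameter = 2r = 2√(32.5) ≈ 11.40.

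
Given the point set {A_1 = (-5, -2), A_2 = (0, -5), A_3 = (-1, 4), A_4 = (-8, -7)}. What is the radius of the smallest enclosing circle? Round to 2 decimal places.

6.52

A smallest enclosing disk is always determined by at most three of the input points on its boundary.
The farthest pair is A_3–A_4 with squared distance 170. The circle on this segment as diameter has centre (-4.5, -1.5) and r² = 170/4 = 42.5.
Check A_1: distance² to centre = 0.5 ≤ 42.5, so it lies inside.
All remaining points lie in this disk, and no smaller disk contains both endpoints, so this is the minimum enclosing circle.
r = √(42.5) ≈ 6.52.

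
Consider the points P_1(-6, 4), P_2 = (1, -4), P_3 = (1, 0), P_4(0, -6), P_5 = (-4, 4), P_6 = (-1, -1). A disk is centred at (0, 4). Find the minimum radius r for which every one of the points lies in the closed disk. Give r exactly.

The required radius is the distance from (0, 4) to the farthest point.
Squared distances: 36, 65, 17, 100, 16, 26.
Maximum is 100, attained at P_4.
r = √100 = 10.

10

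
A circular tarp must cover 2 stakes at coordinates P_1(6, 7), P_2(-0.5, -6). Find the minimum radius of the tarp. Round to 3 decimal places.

7.267

The smallest circle enclosing two points has them as diameter endpoints.
Centre = midpoint = (2.75, 0.5); r² = |P_1P_2|²/4 = 211.25/4 = 52.8125.
r = √(52.8125) ≈ 7.267.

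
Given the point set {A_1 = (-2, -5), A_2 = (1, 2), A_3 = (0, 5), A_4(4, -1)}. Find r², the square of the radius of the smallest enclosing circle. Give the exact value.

26

The farthest pair is A_1–A_3 with squared distance 104. The circle on this segment as diameter has centre (-1, 0) and r² = 104/4 = 26.
Check A_2: distance² to centre = 8 ≤ 26, so it lies inside.
All remaining points lie in this disk, and no smaller disk contains both endpoints, so this is the minimum enclosing circle.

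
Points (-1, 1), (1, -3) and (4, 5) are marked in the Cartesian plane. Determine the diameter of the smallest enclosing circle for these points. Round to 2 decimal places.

8.54

Call the three points A, B, C in the order given.
Side lengths²: AB² = 20, AC² = 41, BC² = 73.
Since BC² = 73 ≥ 41 + 20 = 61, the angle opposite BC is not acute, so the smallest enclosing circle has BC as diameter.
Centre = midpoint of BC = (2.5, 1), r² = 73/4 = 18.25.
Diameter = 2r = 2√(18.25) ≈ 8.54.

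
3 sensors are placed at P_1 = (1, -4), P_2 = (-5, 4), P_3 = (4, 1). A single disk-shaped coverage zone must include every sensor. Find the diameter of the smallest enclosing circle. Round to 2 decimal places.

10.24

Side lengths²: P_1P_2² = 100, P_1P_3² = 34, P_2P_3² = 90.
Since P_1P_2² = 100 < 90 + 34 = 124, the triangle is acute, so the smallest enclosing circle is the circumcircle.
Circumcentre = (-10/9, 2/3), r² = 2125/81.
Diameter = 2r = 2√(2125/81) ≈ 10.24.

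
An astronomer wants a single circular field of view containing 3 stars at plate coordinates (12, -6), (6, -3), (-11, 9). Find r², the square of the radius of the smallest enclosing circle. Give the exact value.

Call the three points A, B, C in the order given.
Side lengths²: AB² = 45, AC² = 754, BC² = 433.
Since AC² = 754 ≥ 433 + 45 = 478, the angle opposite AC is not acute, so the smallest enclosing circle has AC as diameter.
Centre = midpoint of AC = (0.5, 1.5), r² = 754/4 = 188.5.

188.5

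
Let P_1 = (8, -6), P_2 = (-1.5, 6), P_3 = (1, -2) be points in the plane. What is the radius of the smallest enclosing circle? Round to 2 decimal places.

Side lengths²: P_1P_2² = 234.25, P_1P_3² = 65, P_2P_3² = 70.25.
Since P_1P_2² = 234.25 ≥ 70.25 + 65 = 135.25, the angle opposite P_1P_2 is not acute, so the smallest enclosing circle has P_1P_2 as diameter.
Centre = midpoint of P_1P_2 = (3.25, 0), r² = 234.25/4 = 58.5625.
r = √(58.5625) ≈ 7.65.

7.65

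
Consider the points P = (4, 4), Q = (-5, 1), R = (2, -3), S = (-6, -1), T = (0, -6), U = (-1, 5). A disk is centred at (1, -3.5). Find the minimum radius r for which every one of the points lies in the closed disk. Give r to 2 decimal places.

The required radius is the distance from (1, -3.5) to the farthest point.
Squared distances: 65.25, 56.25, 1.25, 55.25, 7.25, 76.25.
Maximum is 76.25, attained at U.
r = √(76.25) ≈ 8.73.

8.73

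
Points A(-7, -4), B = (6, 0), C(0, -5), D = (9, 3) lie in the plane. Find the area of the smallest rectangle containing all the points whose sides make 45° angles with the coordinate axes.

In coordinates u = x + y, v = x − y the rectangle is axis-aligned; the map (x,y)→(u,v) scales areas by 2.
u-values: -11, 6, -5, 12; range = 12 − (-11) = 23.
v-values: -3, 6, 5, 6; range = 6 − (-3) = 9.
Area = (23 × 9) / 2 = 103.5.

103.5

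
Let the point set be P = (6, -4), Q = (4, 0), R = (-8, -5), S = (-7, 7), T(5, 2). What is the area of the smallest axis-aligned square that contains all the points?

The bounding box has width 14 and height 12.
An axis-aligned square enclosing the set must have side ≥ max(width, height).
So the minimum side is max(14, 12) = 14.
Area = 14² = 196.

196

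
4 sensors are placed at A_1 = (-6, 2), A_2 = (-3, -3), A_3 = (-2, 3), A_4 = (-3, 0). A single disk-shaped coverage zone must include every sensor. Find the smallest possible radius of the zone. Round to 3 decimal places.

3.179

The minimum enclosing circle of a finite set is fixed by two of the points (as a diameter) or three (as a circumcircle).
The minimum enclosing circle is determined by three boundary points: A_1, A_2, A_3.
Their circumcentre is (-157/46, 7/46) with r² = 10693/1058.
The farthest remaining point A_4 is at distance² 205/1058 ≤ 10693/1058.
r = √(10693/1058) ≈ 3.179.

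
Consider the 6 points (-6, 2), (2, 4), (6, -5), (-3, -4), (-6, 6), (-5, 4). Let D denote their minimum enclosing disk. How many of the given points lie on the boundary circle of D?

2

The minimum enclosing circle of a finite set is fixed by two of the points (as a diameter) or three (as a circumcircle).
The farthest pair is (6, -5)–(-6, 6) with squared distance 265. The circle on this segment as diameter has centre (0, 0.5) and r² = 265/4 = 66.25.
Check (-6, 2): distance² to centre = 38.25 ≤ 66.25, so it lies inside.
All remaining points lie in this disk, and no smaller disk contains both endpoints, so this is the minimum enclosing circle.
The points at distance exactly r from the centre are (6, -5), (-6, 6) — 2 points.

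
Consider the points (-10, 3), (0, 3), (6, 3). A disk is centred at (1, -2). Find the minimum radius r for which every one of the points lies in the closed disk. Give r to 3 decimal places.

The required radius is the distance from (1, -2) to the farthest point.
Squared distances: 146, 26, 50.
Maximum is 146, attained at (-10, 3).
r = √146 ≈ 12.083.

12.083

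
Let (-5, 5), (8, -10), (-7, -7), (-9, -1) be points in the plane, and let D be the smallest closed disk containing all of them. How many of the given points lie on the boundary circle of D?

3

A smallest enclosing disk is always determined by at most three of the input points on its boundary.
The minimum enclosing circle is determined by three boundary points: (-5, 5), (8, -10), (-9, -1).
Their circumcentre is (17/23, -218/69) with r² = 473785/4761.
The farthest remaining point (-7, -7) is at distance² 355381/4761 ≤ 473785/4761.
The points at distance exactly r from the centre are (-5, 5), (8, -10), (-9, -1) — 3 points.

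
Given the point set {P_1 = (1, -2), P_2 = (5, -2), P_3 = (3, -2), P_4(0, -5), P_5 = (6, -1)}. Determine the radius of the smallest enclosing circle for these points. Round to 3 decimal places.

3.606

A smallest enclosing disk is always determined by at most three of the input points on its boundary.
The farthest pair is P_4–P_5 with squared distance 52. The circle on this segment as diameter has centre (3, -3) and r² = 52/4 = 13.
Check P_1: distance² to centre = 5 ≤ 13, so it lies inside.
All remaining points lie in this disk, and no smaller disk contains both endpoints, so this is the minimum enclosing circle.
r = √13 ≈ 3.606.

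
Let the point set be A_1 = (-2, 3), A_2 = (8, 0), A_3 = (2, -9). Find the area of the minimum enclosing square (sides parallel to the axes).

The bounding box has width 10 and height 12.
An axis-aligned square enclosing the set must have side ≥ max(width, height).
So the minimum side is max(10, 12) = 12.
Area = 12² = 144.

144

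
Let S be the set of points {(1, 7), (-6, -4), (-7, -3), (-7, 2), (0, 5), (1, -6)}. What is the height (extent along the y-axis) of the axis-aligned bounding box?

13

max y = 7, min y = -6, so height = 13.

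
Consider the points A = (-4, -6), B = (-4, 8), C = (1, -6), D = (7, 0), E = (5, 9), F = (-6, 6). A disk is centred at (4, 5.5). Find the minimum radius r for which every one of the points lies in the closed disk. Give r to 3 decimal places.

The required radius is the distance from (4, 5.5) to the farthest point.
Squared distances: 196.25, 70.25, 141.25, 39.25, 13.25, 100.25.
Maximum is 196.25, attained at A.
r = √(196.25) ≈ 14.009.

14.009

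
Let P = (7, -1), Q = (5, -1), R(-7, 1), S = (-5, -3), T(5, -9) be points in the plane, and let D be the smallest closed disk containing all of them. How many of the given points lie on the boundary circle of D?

3

The minimum enclosing circle of a finite set is fixed by two of the points (as a diameter) or three (as a circumcircle).
The minimum enclosing circle is determined by three boundary points: P, R, T.
Their circumcentre is (-14/29, -98/29) with r² = 51850/841.
The farthest remaining point Q is at distance² 30042/841 ≤ 51850/841.
The points at distance exactly r from the centre are P, R, T — 3 points.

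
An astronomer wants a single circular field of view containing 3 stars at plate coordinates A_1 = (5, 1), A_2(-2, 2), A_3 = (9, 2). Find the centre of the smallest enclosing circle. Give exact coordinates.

(3.5, 2)

Side lengths²: A_1A_2² = 50, A_1A_3² = 17, A_2A_3² = 121.
Since A_2A_3² = 121 ≥ 50 + 17 = 67, the angle opposite A_2A_3 is not acute, so the smallest enclosing circle has A_2A_3 as diameter.
Centre = midpoint of A_2A_3 = (3.5, 2), r² = 121/4 = 30.25.
Centre = (3.5, 2).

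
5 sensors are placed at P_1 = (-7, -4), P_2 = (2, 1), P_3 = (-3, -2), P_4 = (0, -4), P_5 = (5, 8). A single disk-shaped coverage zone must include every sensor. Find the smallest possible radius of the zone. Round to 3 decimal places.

The farthest pair is P_1–P_5 with squared distance 288. The circle on this segment as diameter has centre (-1, 2) and r² = 288/4 = 72.
Check P_2: distance² to centre = 10 ≤ 72, so it lies inside.
All remaining points lie in this disk, and no smaller disk contains both endpoints, so this is the minimum enclosing circle.
r = √72 ≈ 8.485.

8.485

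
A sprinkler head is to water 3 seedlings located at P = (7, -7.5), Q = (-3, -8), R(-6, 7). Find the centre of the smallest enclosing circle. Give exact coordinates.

Side lengths²: PQ² = 100.25, PR² = 379.25, QR² = 234.
Since PR² = 379.25 ≥ 234 + 100.25 = 334.25, the angle opposite PR is not acute, so the smallest enclosing circle has PR as diameter.
Centre = midpoint of PR = (0.5, -0.25), r² = 379.25/4 = 94.8125.
Centre = (0.5, -0.25).

(0.5, -0.25)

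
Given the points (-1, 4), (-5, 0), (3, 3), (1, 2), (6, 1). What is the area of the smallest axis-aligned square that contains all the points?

The bounding box has width 11 and height 4.
An axis-aligned square enclosing the set must have side ≥ max(width, height).
So the minimum side is max(11, 4) = 11.
Area = 11² = 121.

121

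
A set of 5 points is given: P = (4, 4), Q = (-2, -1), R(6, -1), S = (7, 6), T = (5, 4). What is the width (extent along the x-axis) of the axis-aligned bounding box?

max x = 7, min x = -2, so width = 9.

9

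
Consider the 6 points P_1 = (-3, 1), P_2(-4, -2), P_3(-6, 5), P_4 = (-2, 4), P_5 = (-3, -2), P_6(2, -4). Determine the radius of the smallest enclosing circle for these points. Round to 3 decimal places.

6.021

The minimum enclosing circle of a finite set is fixed by two of the points (as a diameter) or three (as a circumcircle).
The farthest pair is P_3–P_6 with squared distance 145. The circle on this segment as diameter has centre (-2, 0.5) and r² = 145/4 = 36.25.
Check P_1: distance² to centre = 1.25 ≤ 36.25, so it lies inside.
All remaining points lie in this disk, and no smaller disk contains both endpoints, so this is the minimum enclosing circle.
r = √(36.25) ≈ 6.021.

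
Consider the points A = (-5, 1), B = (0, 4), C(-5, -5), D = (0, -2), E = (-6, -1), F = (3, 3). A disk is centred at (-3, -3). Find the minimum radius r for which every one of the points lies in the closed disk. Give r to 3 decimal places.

The required radius is the distance from (-3, -3) to the farthest point.
Squared distances: 20, 58, 8, 10, 13, 72.
Maximum is 72, attained at F.
r = √72 ≈ 8.485.

8.485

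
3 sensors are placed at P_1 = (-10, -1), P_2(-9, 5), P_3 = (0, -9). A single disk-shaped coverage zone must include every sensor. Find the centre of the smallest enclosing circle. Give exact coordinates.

(-4.5, -2)

Side lengths²: P_1P_2² = 37, P_1P_3² = 164, P_2P_3² = 277.
Since P_2P_3² = 277 ≥ 164 + 37 = 201, the angle opposite P_2P_3 is not acute, so the smallest enclosing circle has P_2P_3 as diameter.
Centre = midpoint of P_2P_3 = (-4.5, -2), r² = 277/4 = 69.25.
Centre = (-4.5, -2).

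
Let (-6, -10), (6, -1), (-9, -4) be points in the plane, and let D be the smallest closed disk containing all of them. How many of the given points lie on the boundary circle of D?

Call the three points A, B, C in the order given.
Side lengths²: AB² = 225, AC² = 45, BC² = 234.
Since BC² = 234 < 225 + 45 = 270, the triangle is acute, so the smallest enclosing circle is the circumcircle.
Circumcentre = (-27/22, -85/22), r² = 14625/242.
The points at distance exactly r from the centre are (-6, -10), (6, -1), (-9, -4) — 3 points.

3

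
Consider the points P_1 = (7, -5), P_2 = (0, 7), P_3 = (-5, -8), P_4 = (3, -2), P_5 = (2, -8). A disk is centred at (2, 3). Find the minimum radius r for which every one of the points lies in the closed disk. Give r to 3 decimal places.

13.038

The required radius is the distance from (2, 3) to the farthest point.
Squared distances: 89, 20, 170, 26, 121.
Maximum is 170, attained at P_3.
r = √170 ≈ 13.038.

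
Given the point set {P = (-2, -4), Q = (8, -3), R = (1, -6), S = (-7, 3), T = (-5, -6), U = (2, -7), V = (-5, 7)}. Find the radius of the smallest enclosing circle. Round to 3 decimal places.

By Welzl's lemma the MEC is supported by two points (diametrically opposite) or three points (on a circumcircle).
The minimum enclosing circle is determined by three boundary points: Q, T, V.
Their circumcentre is (9/26, 0.5) with r² = 23941/338.
The farthest remaining point S is at distance² 20353/338 ≤ 23941/338.
r = √(23941/338) ≈ 8.416.

8.416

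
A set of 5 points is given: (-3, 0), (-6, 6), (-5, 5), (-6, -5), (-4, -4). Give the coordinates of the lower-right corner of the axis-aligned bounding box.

(-3, -5)

x-range [-6, -3], y-range [-5, 6].
The lower-right corner is (-3, -5).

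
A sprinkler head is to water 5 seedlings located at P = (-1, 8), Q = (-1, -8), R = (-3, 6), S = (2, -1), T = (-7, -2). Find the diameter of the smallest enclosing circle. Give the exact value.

A smallest enclosing disk is always determined by at most three of the input points on its boundary.
The farthest pair is P–Q with squared distance 256. The circle on this segment as diameter has centre (-1, 0) and r² = 256/4 = 64.
Check R: distance² to centre = 40 ≤ 64, so it lies inside.
All remaining points lie in this disk, and no smaller disk contains both endpoints, so this is the minimum enclosing circle.
Diameter = 2r = 2√64 = 16.

16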